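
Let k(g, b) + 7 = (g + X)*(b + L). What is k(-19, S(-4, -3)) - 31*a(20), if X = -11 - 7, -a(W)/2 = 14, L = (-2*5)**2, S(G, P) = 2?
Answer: -2913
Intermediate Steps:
L = 100 (L = (-10)**2 = 100)
a(W) = -28 (a(W) = -2*14 = -28)
X = -18
k(g, b) = -7 + (-18 + g)*(100 + b) (k(g, b) = -7 + (g - 18)*(b + 100) = -7 + (-18 + g)*(100 + b))
k(-19, S(-4, -3)) - 31*a(20) = (-1807 - 18*2 + 100*(-19) + 2*(-19)) - 31*(-28) = (-1807 - 36 - 1900 - 38) + 868 = -3781 + 868 = -2913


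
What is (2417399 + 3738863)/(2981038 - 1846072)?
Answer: 439733/81069 ≈ 5.4242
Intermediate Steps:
(2417399 + 3738863)/(2981038 - 1846072) = 6156262/1134966 = 6156262*(1/1134966) = 439733/81069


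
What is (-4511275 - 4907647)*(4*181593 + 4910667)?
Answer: -53094830651958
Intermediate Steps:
(-4511275 - 4907647)*(4*181593 + 4910667) = -9418922*(726372 + 4910667) = -9418922*5637039 = -53094830651958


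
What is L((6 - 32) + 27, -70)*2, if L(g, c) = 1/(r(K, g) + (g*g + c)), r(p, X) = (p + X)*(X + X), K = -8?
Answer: -2/83 ≈ -0.024096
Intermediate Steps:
r(p, X) = 2*X*(X + p) (r(p, X) = (X + p)*(2*X) = 2*X*(X + p))
L(g, c) = 1/(c + g**2 + 2*g*(-8 + g)) (L(g, c) = 1/(2*g*(g - 8) + (g*g + c)) = 1/(2*g*(-8 + g) + (g**2 + c)) = 1/(2*g*(-8 + g) + (c + g**2)) = 1/(c + g**2 + 2*g*(-8 + g)))
L((6 - 32) + 27, -70)*2 = 2/(-70 - 16*((6 - 32) + 27) + 3*((6 - 32) + 27)**2) = 2/(-70 - 16*(-26 + 27) + 3*(-26 + 27)**2) = 2/(-70 - 16*1 + 3*1**2) = 2/(-70 - 16 + 3*1) = 2/(-70 - 16 + 3) = 2/(-83) = -1/83*2 = -2/83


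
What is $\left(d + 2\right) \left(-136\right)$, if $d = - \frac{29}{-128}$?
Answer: $- \frac{4845}{16} \approx -302.81$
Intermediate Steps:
$d = \frac{29}{128}$ ($d = \left(-29\right) \left(- \frac{1}{128}\right) = \frac{29}{128} \approx 0.22656$)
$\left(d + 2\right) \left(-136\right) = \left(\frac{29}{128} + 2\right) \left(-136\right) = \frac{285}{128} \left(-136\right) = - \frac{4845}{16}$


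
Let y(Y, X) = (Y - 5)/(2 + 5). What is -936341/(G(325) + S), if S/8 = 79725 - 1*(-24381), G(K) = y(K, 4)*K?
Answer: -6554387/5933936 ≈ -1.1046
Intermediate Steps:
y(Y, X) = -5/7 + Y/7 (y(Y, X) = (-5 + Y)/7 = (-5 + Y)*(⅐) = -5/7 + Y/7)
G(K) = K*(-5/7 + K/7) (G(K) = (-5/7 + K/7)*K = K*(-5/7 + K/7))
S = 832848 (S = 8*(79725 - 1*(-24381)) = 8*(79725 + 24381) = 8*104106 = 832848)
-936341/(G(325) + S) = -936341/((⅐)*325*(-5 + 325) + 832848) = -936341/((⅐)*325*320 + 832848) = -936341/(104000/7 + 832848) = -936341/5933936/7 = -936341*7/5933936 = -6554387/5933936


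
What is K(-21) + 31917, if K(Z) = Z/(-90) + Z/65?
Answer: 2489519/78 ≈ 31917.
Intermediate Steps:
K(Z) = Z/234 (K(Z) = Z*(-1/90) + Z*(1/65) = -Z/90 + Z/65 = Z/234)
K(-21) + 31917 = (1/234)*(-21) + 31917 = -7/78 + 31917 = 2489519/78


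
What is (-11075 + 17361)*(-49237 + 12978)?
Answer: -227924074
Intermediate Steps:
(-11075 + 17361)*(-49237 + 12978) = 6286*(-36259) = -227924074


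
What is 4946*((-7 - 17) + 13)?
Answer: -54406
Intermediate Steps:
4946*((-7 - 17) + 13) = 4946*(-24 + 13) = 4946*(-11) = -54406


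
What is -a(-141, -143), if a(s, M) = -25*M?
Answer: -3575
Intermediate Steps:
-a(-141, -143) = -(-25)*(-143) = -1*3575 = -3575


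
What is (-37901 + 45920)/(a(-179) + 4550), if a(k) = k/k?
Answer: 2673/1517 ≈ 1.7620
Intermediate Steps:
a(k) = 1
(-37901 + 45920)/(a(-179) + 4550) = (-37901 + 45920)/(1 + 4550) = 8019/4551 = 8019*(1/4551) = 2673/1517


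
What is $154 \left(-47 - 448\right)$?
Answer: $-76230$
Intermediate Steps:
$154 \left(-47 - 448\right) = 154 \left(-495\right) = -76230$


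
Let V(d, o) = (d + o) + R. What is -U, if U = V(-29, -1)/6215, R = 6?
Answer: 24/6215 ≈ 0.0038616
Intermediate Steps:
V(d, o) = 6 + d + o (V(d, o) = (d + o) + 6 = 6 + d + o)
U = -24/6215 (U = (6 - 29 - 1)/6215 = -24*1/6215 = -24/6215 ≈ -0.0038616)
-U = -1*(-24/6215) = 24/6215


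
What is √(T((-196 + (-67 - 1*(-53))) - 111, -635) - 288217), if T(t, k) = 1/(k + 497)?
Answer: I*√5488804686/138 ≈ 536.86*I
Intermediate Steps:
T(t, k) = 1/(497 + k)
√(T((-196 + (-67 - 1*(-53))) - 111, -635) - 288217) = √(1/(497 - 635) - 288217) = √(1/(-138) - 288217) = √(-1/138 - 288217) = √(-39773947/138) = I*√5488804686/138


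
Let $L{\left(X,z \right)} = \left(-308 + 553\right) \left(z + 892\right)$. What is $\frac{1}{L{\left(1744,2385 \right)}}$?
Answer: $\frac{1}{802865} \approx 1.2455 \cdot 10^{-6}$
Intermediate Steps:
$L{\left(X,z \right)} = 218540 + 245 z$ ($L{\left(X,z \right)} = 245 \left(892 + z\right) = 218540 + 245 z$)
$\frac{1}{L{\left(1744,2385 \right)}} = \frac{1}{218540 + 245 \cdot 2385} = \frac{1}{218540 + 584325} = \frac{1}{802865}$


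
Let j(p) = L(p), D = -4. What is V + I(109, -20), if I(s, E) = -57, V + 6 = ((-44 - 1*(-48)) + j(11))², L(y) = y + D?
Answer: 58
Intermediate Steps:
L(y) = -4 + y (L(y) = y - 4 = -4 + y)
j(p) = -4 + p
V = 115 (V = -6 + ((-44 - 1*(-48)) + (-4 + 11))² = -6 + ((-44 + 48) + 7)² = -6 + (4 + 7)² = -6 + 11² = -6 + 121 = 115)
V + I(109, -20) = 115 - 57 = 58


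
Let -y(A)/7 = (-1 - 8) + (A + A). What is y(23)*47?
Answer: -12173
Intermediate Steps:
y(A) = 63 - 14*A (y(A) = -7*((-1 - 8) + (A + A)) = -7*(-9 + 2*A) = 63 - 14*A)
y(23)*47 = (63 - 14*23)*47 = (63 - 322)*47 = -259*47 = -12173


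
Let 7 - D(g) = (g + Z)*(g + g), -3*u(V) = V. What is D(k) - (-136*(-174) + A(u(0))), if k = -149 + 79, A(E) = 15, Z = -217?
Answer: -63852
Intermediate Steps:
u(V) = -V/3
k = -70
D(g) = 7 - 2*g*(-217 + g) (D(g) = 7 - (g - 217)*(g + g) = 7 - (-217 + g)*2*g = 7 - 2*g*(-217 + g))
D(k) - (-136*(-174) + A(u(0))) = (7 - 2*(-70)² + 434*(-70)) - (-136*(-174) + 15) = (7 - 2*4900 - 30380) - (23664 + 15) = (7 - 9800 - 30380) - 1*23679 = -40173 - 23679 = -63852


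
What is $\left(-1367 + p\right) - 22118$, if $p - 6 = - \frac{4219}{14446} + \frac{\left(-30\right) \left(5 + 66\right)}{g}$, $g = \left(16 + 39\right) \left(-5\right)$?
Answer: $- \frac{18648847919}{794530} \approx -23472.0$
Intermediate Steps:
$g = -275$ ($g = 55 \left(-5\right) = -275$)
$p = \frac{10689131}{794530}$ ($p = 6 - \left(\frac{4219}{14446} - \frac{\left(-30\right) \left(5 + 66\right)}{-275}\right) = 6 - \left(\frac{4219}{14446} - \left(-30\right) 71 \left(- \frac{1}{275}\right)\right) = 6 - - \frac{5921951}{794530} = 6 + \left(- \frac{4219}{14446} + \frac{426}{55}\right) = 6 + \frac{5921951}{794530} = \frac{10689131}{794530} \approx 13.453$)
$\left(-1367 + p\right) - 22118 = \left(-1367 + \frac{10689131}{794530}\right) - 22118 = - \frac{1075433379}{794530} - 22118 = - \frac{18648847919}{794530}$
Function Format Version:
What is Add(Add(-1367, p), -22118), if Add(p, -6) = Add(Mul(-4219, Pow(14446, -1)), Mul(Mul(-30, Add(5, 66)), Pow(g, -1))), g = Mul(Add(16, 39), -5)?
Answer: Rational(-18648847919, 794530) ≈ -23472.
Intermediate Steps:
g = -275 (g = Mul(55, -5) = -275)
p = Rational(10689131, 794530) (p = Add(6, Add(Mul(-4219, Pow(14446, -1)), Mul(Mul(-30, Add(5, 66)), Pow(-275, -1)))) = Add(6, Add(Mul(-4219, Rational(1, 14446)), Mul(Mul(-30, 71), Rational(-1, 275)))) = Add(6, Add(Rational(-4219, 14446), Mul(-2130, Rational(-1, 275)))) = Add(6, Add(Rational(-4219, 14446), Rational(426, 55))) = Add(6, Rational(5921951, 794530)) = Rational(10689131, 794530) ≈ 13.453)
Add(Add(-1367, p), -22118) = Add(Add(-1367, Rational(10689131, 794530)), -22118) = Add(Rational(-1075433379, 794530), -22118) = Rational(-18648847919, 794530)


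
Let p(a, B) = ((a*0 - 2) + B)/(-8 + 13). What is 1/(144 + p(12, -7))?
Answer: 5/711 ≈ 0.0070323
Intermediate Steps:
p(a, B) = -⅖ + B/5 (p(a, B) = ((0 - 2) + B)/5 = (-2 + B)*(⅕) = -⅖ + B/5)
1/(144 + p(12, -7)) = 1/(144 + (-⅖ + (⅕)*(-7))) = 1/(144 + (-⅖ - 7/5)) = 1/(144 - 9/5) = 1/(711/5) = 5/711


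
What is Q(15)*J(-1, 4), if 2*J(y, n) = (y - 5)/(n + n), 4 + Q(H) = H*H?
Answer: -663/8 ≈ -82.875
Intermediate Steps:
Q(H) = -4 + H**2 (Q(H) = -4 + H*H = -4 + H**2)
J(y, n) = (-5 + y)/(4*n) (J(y, n) = ((y - 5)/(n + n))/2 = ((-5 + y)/((2*n)))/2 = ((-5 + y)*(1/(2*n)))/2 = ((-5 + y)/(2*n))/2 = (-5 + y)/(4*n))
Q(15)*J(-1, 4) = (-4 + 15**2)*((1/4)*(-5 - 1)/4) = (-4 + 225)*((1/4)*(1/4)*(-6)) = 221*(-3/8) = -663/8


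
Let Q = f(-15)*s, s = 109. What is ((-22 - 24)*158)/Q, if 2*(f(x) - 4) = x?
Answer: 14536/763 ≈ 19.051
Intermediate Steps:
f(x) = 4 + x/2
Q = -763/2 (Q = (4 + (1/2)*(-15))*109 = (4 - 15/2)*109 = -7/2*109 = -763/2 ≈ -381.50)
((-22 - 24)*158)/Q = ((-22 - 24)*158)/(-763/2) = -46*158*(-2/763) = -7268*(-2/763) = 14536/763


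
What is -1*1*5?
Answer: -5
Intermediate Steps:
-1*1*5 = -1*5 = -5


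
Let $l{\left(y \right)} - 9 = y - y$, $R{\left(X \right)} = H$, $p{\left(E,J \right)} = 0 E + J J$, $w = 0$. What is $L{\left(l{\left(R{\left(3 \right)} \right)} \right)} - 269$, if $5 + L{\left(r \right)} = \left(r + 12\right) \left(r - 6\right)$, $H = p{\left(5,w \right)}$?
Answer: $-211$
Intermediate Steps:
$p{\left(E,J \right)} = J^{2}$ ($p{\left(E,J \right)} = 0 + J^{2} = J^{2}$)
$H = 0$ ($H = 0^{2} = 0$)
$R{\left(X \right)} = 0$
$l{\left(y \right)} = 9$ ($l{\left(y \right)} = 9 + \left(y - y\right) = 9 + 0 = 9$)
$L{\left(r \right)} = -5 + \left(-6 + r\right) \left(12 + r\right)$ ($L{\left(r \right)} = -5 + \left(r + 12\right) \left(r - 6\right) = -5 + \left(12 + r\right) \left(-6 + r\right) = -5 + \left(-6 + r\right) \left(12 + r\right)$)
$L{\left(l{\left(R{\left(3 \right)} \right)} \right)} - 269 = \left(-77 + 9^{2} + 6 \cdot 9\right) - 269 = \left(-77 + 81 + 54\right) - 269 = 58 - 269 = -211$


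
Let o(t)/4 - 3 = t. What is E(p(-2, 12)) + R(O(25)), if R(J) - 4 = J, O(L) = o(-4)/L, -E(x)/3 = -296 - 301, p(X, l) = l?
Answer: 44871/25 ≈ 1794.8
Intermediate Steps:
E(x) = 1791 (E(x) = -3*(-296 - 301) = -3*(-597) = 1791)
o(t) = 12 + 4*t
O(L) = -4/L (O(L) = (12 + 4*(-4))/L = (12 - 16)/L = -4/L)
R(J) = 4 + J
E(p(-2, 12)) + R(O(25)) = 1791 + (4 - 4/25) = 1791 + 96/25 = 44871/25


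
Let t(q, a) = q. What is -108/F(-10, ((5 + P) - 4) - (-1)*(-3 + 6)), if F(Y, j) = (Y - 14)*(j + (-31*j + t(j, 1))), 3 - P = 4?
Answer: -3/58 ≈ -0.051724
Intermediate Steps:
P = -1 (P = 3 - 1*4 = 3 - 4 = -1)
F(Y, j) = -29*j*(-14 + Y) (F(Y, j) = (Y - 14)*(j + (-31*j + j)) = (-14 + Y)*(j - 30*j) = (-14 + Y)*(-29*j) = -29*j*(-14 + Y))
-108/F(-10, ((5 + P) - 4) - (-1)*(-3 + 6)) = -108*1/(29*(14 - 1*(-10))*(((5 - 1) - 4) - (-1)*(-3 + 6))) = -108*1/(29*(14 + 10)*((4 - 4) - (-1)*3)) = -108*1/(696*(0 - 1*(-3))) = -108*1/(696*(0 + 3)) = -108/(29*3*24) = -108/2088 = -108*1/2088 = -3/58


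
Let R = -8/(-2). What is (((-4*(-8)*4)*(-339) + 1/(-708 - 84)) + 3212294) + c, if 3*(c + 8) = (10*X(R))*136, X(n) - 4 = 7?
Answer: 2513713487/792 ≈ 3.1739e+6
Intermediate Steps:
R = 4 (R = -8*(-½) = 4)
X(n) = 11 (X(n) = 4 + 7 = 11)
c = 14936/3 (c = -8 + ((10*11)*136)/3 = -8 + (110*136)/3 = -8 + (⅓)*14960 = -8 + 14960/3 = 14936/3 ≈ 4978.7)
(((-4*(-8)*4)*(-339) + 1/(-708 - 84)) + 3212294) + c = (((-4*(-8)*4)*(-339) + 1/(-708 - 84)) + 3212294) + 14936/3 = (((32*4)*(-339) + 1/(-792)) + 3212294) + 14936/3 = ((128*(-339) - 1/792) + 3212294) + 14936/3 = ((-43392 - 1/792) + 3212294) + 14936/3 = (-34366465/792 + 3212294) + 14936/3 = 2509770383/792 + 14936/3 = 2513713487/792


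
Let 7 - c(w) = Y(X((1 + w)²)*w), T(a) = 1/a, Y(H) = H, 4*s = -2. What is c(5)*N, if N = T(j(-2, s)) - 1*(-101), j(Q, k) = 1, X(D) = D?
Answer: -17646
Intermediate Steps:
s = -½ (s = (¼)*(-2) = -½ ≈ -0.50000)
c(w) = 7 - w*(1 + w)² (c(w) = 7 - (1 + w)²*w = 7 - w*(1 + w)²)
N = 102 (N = 1/1 - 1*(-101) = 1 + 101 = 102)
c(5)*N = (7 - 1*5*(1 + 5)²)*102 = (7 - 1*5*6²)*102 = (7 - 1*5*36)*102 = (7 - 180)*102 = -173*102 = -17646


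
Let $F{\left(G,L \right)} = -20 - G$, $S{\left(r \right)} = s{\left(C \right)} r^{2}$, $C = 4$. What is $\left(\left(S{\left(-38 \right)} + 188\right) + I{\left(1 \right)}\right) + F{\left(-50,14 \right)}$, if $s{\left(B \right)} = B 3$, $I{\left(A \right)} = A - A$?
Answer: $17546$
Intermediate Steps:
$I{\left(A \right)} = 0$
$s{\left(B \right)} = 3 B$
$S{\left(r \right)} = 12 r^{2}$ ($S{\left(r \right)} = 3 \cdot 4 r^{2} = 12 r^{2}$)
$\left(\left(S{\left(-38 \right)} + 188\right) + I{\left(1 \right)}\right) + F{\left(-50,14 \right)} = \left(\left(12 \left(-38\right)^{2} + 188\right) + 0\right) - -30 = \left(\left(12 \cdot 1444 + 188\right) + 0\right) + \left(-20 + 50\right) = \left(\left(17328 + 188\right) + 0\right) + 30 = \left(17516 + 0\right) + 30 = 17516 + 30 = 17546$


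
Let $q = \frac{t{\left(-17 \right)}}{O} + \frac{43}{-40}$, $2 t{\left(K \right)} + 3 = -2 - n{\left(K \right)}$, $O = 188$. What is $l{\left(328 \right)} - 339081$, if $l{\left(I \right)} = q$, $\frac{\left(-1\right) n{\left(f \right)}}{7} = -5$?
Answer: $- \frac{637474501}{1880} \approx -3.3908 \cdot 10^{5}$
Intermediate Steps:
$n{\left(f \right)} = 35$ ($n{\left(f \right)} = \left(-7\right) \left(-5\right) = 35$)
$t{\left(K \right)} = -20$ ($t{\left(K \right)} = - \frac{3}{2} + \frac{-2 - 35}{2} = - \frac{3}{2} + \frac{1}{2} \left(-37\right) = - \frac{3}{2} - \frac{37}{2} = -20$)
$q = - \frac{2221}{1880}$ ($q = - \frac{20}{188} + \frac{43}{-40} = \left(-20\right) \frac{1}{188} + 43 \left(- \frac{1}{40}\right) = - \frac{5}{47} - \frac{43}{40} = - \frac{2221}{1880} \approx -1.1814$)
$l{\left(I \right)} = - \frac{2221}{1880}$
$l{\left(328 \right)} - 339081 = - \frac{2221}{1880} - 339081 = - \frac{637474501}{1880}$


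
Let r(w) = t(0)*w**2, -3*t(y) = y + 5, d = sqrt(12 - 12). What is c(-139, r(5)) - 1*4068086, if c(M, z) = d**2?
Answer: -4068086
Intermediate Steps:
d = 0 (d = sqrt(0) = 0)
t(y) = -5/3 - y/3 (t(y) = -(y + 5)/3 = -(5 + y)/3 = -5/3 - y/3)
r(w) = -5*w**2/3 (r(w) = (-5/3 - 1/3*0)*w**2 = (-5/3 + 0)*w**2 = -5*w**2/3)
c(M, z) = 0 (c(M, z) = 0**2 = 0)
c(-139, r(5)) - 1*4068086 = 0 - 1*4068086 = 0 - 4068086 = -4068086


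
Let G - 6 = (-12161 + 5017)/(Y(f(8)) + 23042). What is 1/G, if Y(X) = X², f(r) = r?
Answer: 11553/65746 ≈ 0.17572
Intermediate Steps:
G = 65746/11553 (G = 6 + (-12161 + 5017)/(8² + 23042) = 6 - 7144/(64 + 23042) = 6 - 7144/23106 = 6 - 7144*1/23106 = 6 - 3572/11553 = 65746/11553 ≈ 5.6908)
1/G = 1/(65746/11553) = 11553/65746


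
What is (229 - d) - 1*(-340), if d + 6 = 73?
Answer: 502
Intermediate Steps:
d = 67 (d = -6 + 73 = 67)
(229 - d) - 1*(-340) = (229 - 1*67) - 1*(-340) = (229 - 67) + 340 = 162 + 340 = 502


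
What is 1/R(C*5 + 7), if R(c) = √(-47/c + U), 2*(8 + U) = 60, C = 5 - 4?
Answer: 2*√651/217 ≈ 0.23516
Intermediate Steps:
C = 1
U = 22 (U = -8 + (½)*60 = -8 + 30 = 22)
R(c) = √(22 - 47/c) (R(c) = √(-47/c + 22) = √(22 - 47/c))
1/R(C*5 + 7) = 1/(√(22 - 47/(1*5 + 7))) = 1/(√(22 - 47/(5 + 7))) = 1/(√(22 - 47/12)) = 1/(√(217/12)) = 1/(√651/6) = 2*√651/217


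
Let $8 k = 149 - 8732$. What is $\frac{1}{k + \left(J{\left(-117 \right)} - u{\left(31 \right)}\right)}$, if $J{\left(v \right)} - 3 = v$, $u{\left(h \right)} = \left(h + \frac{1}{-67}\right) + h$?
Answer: $- \frac{536}{669389} \approx -0.00080073$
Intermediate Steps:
$u{\left(h \right)} = - \frac{1}{67} + 2 h$ ($u{\left(h \right)} = \left(h - \frac{1}{67}\right) + h = \left(- \frac{1}{67} + h\right) + h = - \frac{1}{67} + 2 h$)
$J{\left(v \right)} = 3 + v$
$k = - \frac{8583}{8}$ ($k = \frac{149 - 8732}{8} = \frac{1}{8} \left(-8583\right) = - \frac{8583}{8} \approx -1072.9$)
$\frac{1}{k + \left(J{\left(-117 \right)} - u{\left(31 \right)}\right)} = \frac{1}{- \frac{8583}{8} + \left(\left(3 - 117\right) - \left(- \frac{1}{67} + 2 \cdot 31\right)\right)} = \frac{1}{- \frac{8583}{8} - \frac{11791}{67}} = \frac{1}{- \frac{669389}{536}} = - \frac{536}{669389}$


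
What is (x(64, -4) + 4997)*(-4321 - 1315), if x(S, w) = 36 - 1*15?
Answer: -28281448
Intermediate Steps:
x(S, w) = 21 (x(S, w) = 36 - 15 = 21)
(x(64, -4) + 4997)*(-4321 - 1315) = (21 + 4997)*(-4321 - 1315) = 5018*(-5636) = -28281448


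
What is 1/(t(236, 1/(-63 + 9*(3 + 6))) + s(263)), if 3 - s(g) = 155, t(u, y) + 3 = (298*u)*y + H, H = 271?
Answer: 9/36208 ≈ 0.00024856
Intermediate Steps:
t(u, y) = 268 + 298*u*y (t(u, y) = -3 + ((298*u)*y + 271) = -3 + (298*u*y + 271) = -3 + (271 + 298*u*y) = 268 + 298*u*y)
s(g) = -152 (s(g) = 3 - 1*155 = 3 - 155 = -152)
1/(t(236, 1/(-63 + 9*(3 + 6))) + s(263)) = 1/((268 + 298*236/(-63 + 9*(3 + 6))) - 152) = 1/((268 + 298*236/(-63 + 9*9)) - 152) = 1/((268 + 298*236/(-63 + 81)) - 152) = 1/((268 + 298*236/18) - 152) = 1/((268 + 298*236*(1/18)) - 152) = 1/((268 + 35164/9) - 152) = 1/(37576/9 - 152) = 1/(36208/9) = 9/36208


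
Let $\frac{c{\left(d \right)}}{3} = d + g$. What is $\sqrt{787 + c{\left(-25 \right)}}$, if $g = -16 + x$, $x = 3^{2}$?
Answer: $\sqrt{691} \approx 26.287$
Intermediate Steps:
$x = 9$
$g = -7$ ($g = -16 + 9 = -7$)
$c{\left(d \right)} = -21 + 3 d$ ($c{\left(d \right)} = 3 \left(d - 7\right) = 3 \left(-7 + d\right) = -21 + 3 d$)
$\sqrt{787 + c{\left(-25 \right)}} = \sqrt{787 + \left(-21 + 3 \left(-25\right)\right)} = \sqrt{787 - 96} = \sqrt{691}$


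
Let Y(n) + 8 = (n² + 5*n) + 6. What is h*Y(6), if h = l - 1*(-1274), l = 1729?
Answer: 192192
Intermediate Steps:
h = 3003 (h = 1729 - 1*(-1274) = 1729 + 1274 = 3003)
Y(n) = -2 + n² + 5*n (Y(n) = -8 + ((n² + 5*n) + 6) = -8 + (6 + n² + 5*n) = -2 + n² + 5*n)
h*Y(6) = 3003*(-2 + 6² + 5*6) = 3003*(-2 + 36 + 30) = 3003*64 = 192192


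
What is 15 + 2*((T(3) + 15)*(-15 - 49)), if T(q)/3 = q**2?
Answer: -5361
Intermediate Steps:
T(q) = 3*q**2
15 + 2*((T(3) + 15)*(-15 - 49)) = 15 + 2*((3*3**2 + 15)*(-15 - 49)) = 15 + 2*((3*9 + 15)*(-64)) = 15 + 2*((27 + 15)*(-64)) = 15 + 2*(42*(-64)) = 15 + 2*(-2688) = 15 - 5376 = -5361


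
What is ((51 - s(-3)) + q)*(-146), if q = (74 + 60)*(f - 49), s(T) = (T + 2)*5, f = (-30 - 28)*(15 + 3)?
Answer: 21375276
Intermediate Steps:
f = -1044 (f = -58*18 = -1044)
s(T) = 10 + 5*T (s(T) = (2 + T)*5 = 10 + 5*T)
q = -146462 (q = (74 + 60)*(-1044 - 49) = 134*(-1093) = -146462)
((51 - s(-3)) + q)*(-146) = ((51 - (10 + 5*(-3))) - 146462)*(-146) = ((51 - (10 - 15)) - 146462)*(-146) = ((51 - 1*(-5)) - 146462)*(-146) = ((51 + 5) - 146462)*(-146) = (56 - 146462)*(-146) = -146406*(-146) = 21375276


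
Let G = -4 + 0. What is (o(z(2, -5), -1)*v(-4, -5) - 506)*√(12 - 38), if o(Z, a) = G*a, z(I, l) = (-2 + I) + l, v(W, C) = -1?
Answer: -510*I*√26 ≈ -2600.5*I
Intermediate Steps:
G = -4
z(I, l) = -2 + I + l
o(Z, a) = -4*a
(o(z(2, -5), -1)*v(-4, -5) - 506)*√(12 - 38) = (-4*(-1)*(-1) - 506)*√(12 - 38) = (4*(-1) - 506)*√(-26) = (-4 - 506)*(I*√26) = -510*I*√26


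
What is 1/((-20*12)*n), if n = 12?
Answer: -1/2880 ≈ -0.00034722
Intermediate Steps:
1/((-20*12)*n) = 1/(-20*12*12) = 1/(-240*12) = 1/(-2880) = -1/2880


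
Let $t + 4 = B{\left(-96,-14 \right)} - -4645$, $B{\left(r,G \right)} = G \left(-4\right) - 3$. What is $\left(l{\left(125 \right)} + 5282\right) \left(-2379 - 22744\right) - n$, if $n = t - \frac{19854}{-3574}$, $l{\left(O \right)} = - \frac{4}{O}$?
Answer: $- \frac{29642662544171}{223375} \approx -1.327 \cdot 10^{8}$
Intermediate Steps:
$B{\left(r,G \right)} = -3 - 4 G$ ($B{\left(r,G \right)} = - 4 G - 3 = -3 - 4 G$)
$t = 4694$ ($t = -4 - -4698 = -4 + \left(\left(-3 + 56\right) + 4645\right) = -4 + \left(53 + 4645\right) = -4 + 4698 = 4694$)
$n = \frac{8398105}{1787}$ ($n = 4694 - \frac{19854}{-3574} = 4694 - - \frac{9927}{1787} = 4694 + \frac{9927}{1787} = \frac{8398105}{1787} \approx 4699.6$)
$\left(l{\left(125 \right)} + 5282\right) \left(-2379 - 22744\right) - n = \left(- \frac{4}{125} + 5282\right) \left(-2379 - 22744\right) - \frac{8398105}{1787} = \left(\left(-4\right) \frac{1}{125} + 5282\right) \left(-25123\right) - \frac{8398105}{1787} = \left(- \frac{4}{125} + 5282\right) \left(-25123\right) - \frac{8398105}{1787} = \frac{660246}{125} \left(-25123\right) - \frac{8398105}{1787} = - \frac{16587360258}{125} - \frac{8398105}{1787} = - \frac{29642662544171}{223375}$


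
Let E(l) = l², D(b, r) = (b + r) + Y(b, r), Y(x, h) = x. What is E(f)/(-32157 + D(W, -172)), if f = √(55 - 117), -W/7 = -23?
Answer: 62/32007 ≈ 0.0019371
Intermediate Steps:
W = 161 (W = -7*(-23) = 161)
D(b, r) = r + 2*b (D(b, r) = (b + r) + b = r + 2*b)
f = I*√62 (f = √(-62) = I*√62 ≈ 7.874*I)
E(f)/(-32157 + D(W, -172)) = (I*√62)²/(-32157 + (-172 + 2*161)) = -62/(-32157 + (-172 + 322)) = -62/(-32157 + 150) = -62/(-32007) = -62*(-1/32007) = 62/32007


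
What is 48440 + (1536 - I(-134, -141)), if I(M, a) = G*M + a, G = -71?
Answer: 40603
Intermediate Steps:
I(M, a) = a - 71*M (I(M, a) = -71*M + a = a - 71*M)
48440 + (1536 - I(-134, -141)) = 48440 + (1536 - (-141 - 71*(-134))) = 48440 + (1536 - (-141 + 9514)) = 48440 + (1536 - 1*9373) = 48440 + (1536 - 9373) = 48440 - 7837 = 40603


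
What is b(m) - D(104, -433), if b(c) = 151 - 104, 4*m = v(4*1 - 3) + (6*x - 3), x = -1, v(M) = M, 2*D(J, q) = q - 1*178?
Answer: 705/2 ≈ 352.50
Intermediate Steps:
D(J, q) = -89 + q/2 (D(J, q) = (q - 1*178)/2 = (q - 178)/2 = (-178 + q)/2 = -89 + q/2)
m = -2 (m = ((4*1 - 3) + (6*(-1) - 3))/4 = ((4 - 3) + (-6 - 3))/4 = (1 - 9)/4 = (¼)*(-8) = -2)
b(c) = 47
b(m) - D(104, -433) = 47 - (-89 + (½)*(-433)) = 47 - (-89 - 433/2) = 47 - 1*(-611/2) = 47 + 611/2 = 705/2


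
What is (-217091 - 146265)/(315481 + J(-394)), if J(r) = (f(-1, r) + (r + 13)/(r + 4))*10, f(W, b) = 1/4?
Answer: -9447256/8202825 ≈ -1.1517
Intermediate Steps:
f(W, b) = ¼
J(r) = 5/2 + 10*(13 + r)/(4 + r) (J(r) = (¼ + (r + 13)/(r + 4))*10 = (¼ + (13 + r)/(4 + r))*10 = 5/2 + 10*(13 + r)/(4 + r))
(-217091 - 146265)/(315481 + J(-394)) = (-217091 - 146265)/(315481 + 5*(56 + 5*(-394))/(2*(4 - 394))) = -363356/(315481 + (5/2)*(56 - 1970)/(-390)) = -363356/(315481 + (5/2)*(-1/390)*(-1914)) = -363356/(315481 + 319/26) = -363356/8202825/26 = -363356*26/8202825 = -9447256/8202825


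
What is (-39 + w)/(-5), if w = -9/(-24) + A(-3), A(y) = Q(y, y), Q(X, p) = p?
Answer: 333/40 ≈ 8.3250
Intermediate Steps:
A(y) = y
w = -21/8 (w = -9/(-24) - 3 = -9*(-1/24) - 3 = 3/8 - 3 = -21/8 ≈ -2.6250)
(-39 + w)/(-5) = (-39 - 21/8)/(-5) = -⅕*(-333/8) = 333/40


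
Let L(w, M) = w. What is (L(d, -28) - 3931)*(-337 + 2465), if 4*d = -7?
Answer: -8368892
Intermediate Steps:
d = -7/4 (d = (¼)*(-7) = -7/4 ≈ -1.7500)
(L(d, -28) - 3931)*(-337 + 2465) = (-7/4 - 3931)*(-337 + 2465) = -15731/4*2128 = -8368892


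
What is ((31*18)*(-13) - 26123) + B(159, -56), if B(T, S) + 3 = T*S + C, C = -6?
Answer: -42290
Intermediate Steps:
B(T, S) = -9 + S*T (B(T, S) = -3 + (T*S - 6) = -3 + (S*T - 6) = -3 + (-6 + S*T) = -9 + S*T)
((31*18)*(-13) - 26123) + B(159, -56) = ((31*18)*(-13) - 26123) + (-9 - 56*159) = (558*(-13) - 26123) + (-9 - 8904) = (-7254 - 26123) - 8913 = -33377 - 8913 = -42290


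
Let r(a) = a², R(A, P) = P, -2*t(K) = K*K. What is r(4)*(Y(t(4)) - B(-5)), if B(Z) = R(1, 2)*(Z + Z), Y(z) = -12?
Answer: 128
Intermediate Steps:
t(K) = -K²/2 (t(K) = -K*K/2 = -K²/2)
B(Z) = 4*Z (B(Z) = 2*(Z + Z) = 2*(2*Z) = 4*Z)
r(4)*(Y(t(4)) - B(-5)) = 4²*(-12 - 4*(-5)) = 16*(-12 - 1*(-20)) = 16*(-12 + 20) = 16*8 = 128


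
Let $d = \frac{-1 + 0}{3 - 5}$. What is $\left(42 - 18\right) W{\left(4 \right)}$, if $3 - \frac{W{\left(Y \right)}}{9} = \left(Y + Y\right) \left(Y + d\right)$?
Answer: $-7128$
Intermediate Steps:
$d = \frac{1}{2}$ ($d = - \frac{1}{-2} = \left(-1\right) \left(- \frac{1}{2}\right) = \frac{1}{2} \approx 0.5$)
$W{\left(Y \right)} = 27 - 18 Y \left(\frac{1}{2} + Y\right)$ ($W{\left(Y \right)} = 27 - 9 \left(Y + Y\right) \left(Y + \frac{1}{2}\right) = 27 - 9 \cdot 2 Y \left(\frac{1}{2} + Y\right) = 27 - 18 Y \left(\frac{1}{2} + Y\right)$)
$\left(42 - 18\right) W{\left(4 \right)} = \left(42 - 18\right) \left(27 - 18 \cdot 4^{2} - 36\right) = 24 \left(27 - 288 - 36\right) = 24 \left(-297\right) = -7128$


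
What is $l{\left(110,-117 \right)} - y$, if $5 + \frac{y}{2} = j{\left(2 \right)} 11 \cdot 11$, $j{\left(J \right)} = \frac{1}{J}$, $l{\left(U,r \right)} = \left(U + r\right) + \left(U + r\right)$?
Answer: $-125$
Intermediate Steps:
$l{\left(U,r \right)} = 2 U + 2 r$
$y = 111$ ($y = -10 + 2 \cdot \frac{1}{2} \cdot 11 \cdot 11 = -10 + 2 \cdot \frac{11}{2} \cdot 11 = -10 + 2 \cdot \frac{121}{2} = -10 + 121 = 111$)
$l{\left(110,-117 \right)} - y = \left(2 \cdot 110 + 2 \left(-117\right)\right) - 111 = \left(220 - 234\right) - 111 = -14 - 111 = -125$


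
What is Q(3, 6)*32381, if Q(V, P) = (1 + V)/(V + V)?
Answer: 64762/3 ≈ 21587.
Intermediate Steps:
Q(V, P) = (1 + V)/(2*V) (Q(V, P) = (1 + V)/((2*V)) = (1 + V)*(1/(2*V)) = (1 + V)/(2*V))
Q(3, 6)*32381 = ((1/2)*(1 + 3)/3)*32381 = ((1/2)*(1/3)*4)*32381 = (2/3)*32381 = 64762/3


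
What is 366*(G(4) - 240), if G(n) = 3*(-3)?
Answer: -91134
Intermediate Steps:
G(n) = -9
366*(G(4) - 240) = 366*(-9 - 240) = 366*(-249) = -91134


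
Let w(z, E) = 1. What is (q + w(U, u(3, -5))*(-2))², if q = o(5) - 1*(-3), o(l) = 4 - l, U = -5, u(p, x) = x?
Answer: 0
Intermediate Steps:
q = 2 (q = (4 - 1*5) - 1*(-3) = (4 - 5) + 3 = -1 + 3 = 2)
(q + w(U, u(3, -5))*(-2))² = (2 + 1*(-2))² = (2 - 2)² = 0² = 0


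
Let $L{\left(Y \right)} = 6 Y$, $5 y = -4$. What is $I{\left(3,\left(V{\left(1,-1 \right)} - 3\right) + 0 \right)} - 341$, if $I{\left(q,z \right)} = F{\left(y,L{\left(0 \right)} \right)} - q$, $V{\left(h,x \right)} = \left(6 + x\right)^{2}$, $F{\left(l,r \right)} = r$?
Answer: $-344$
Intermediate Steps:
$y = - \frac{4}{5}$ ($y = \frac{1}{5} \left(-4\right) = - \frac{4}{5} \approx -0.8$)
$I{\left(q,z \right)} = - q$ ($I{\left(q,z \right)} = 6 \cdot 0 - q = 0 - q = - q$)
$I{\left(3,\left(V{\left(1,-1 \right)} - 3\right) + 0 \right)} - 341 = \left(-1\right) 3 - 341 = -3 - 341 = -344$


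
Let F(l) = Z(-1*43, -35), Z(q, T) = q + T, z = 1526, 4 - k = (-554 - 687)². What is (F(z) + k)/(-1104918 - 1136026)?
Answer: 1540155/2240944 ≈ 0.68728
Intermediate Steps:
k = -1540077 (k = 4 - (-554 - 687)² = 4 - 1*(-1241)² = 4 - 1*1540081 = 4 - 1540081 = -1540077)
Z(q, T) = T + q
F(l) = -78 (F(l) = -35 - 1*43 = -35 - 43 = -78)
(F(z) + k)/(-1104918 - 1136026) = (-78 - 1540077)/(-1104918 - 1136026) = -1540155/(-2240944) = -1540155*(-1/2240944) = 1540155/2240944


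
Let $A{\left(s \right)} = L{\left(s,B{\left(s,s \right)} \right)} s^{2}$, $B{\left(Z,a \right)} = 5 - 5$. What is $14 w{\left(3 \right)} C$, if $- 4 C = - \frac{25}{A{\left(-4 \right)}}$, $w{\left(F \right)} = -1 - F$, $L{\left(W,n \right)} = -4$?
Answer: $\frac{175}{32} \approx 5.4688$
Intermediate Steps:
$B{\left(Z,a \right)} = 0$
$A{\left(s \right)} = - 4 s^{2}$
$C = - \frac{25}{256}$ ($C = - \frac{\left(-25\right) \frac{1}{\left(-4\right) \left(-4\right)^{2}}}{4} = - \frac{\left(-25\right) \frac{1}{\left(-4\right) 16}}{4} = - \frac{\left(-25\right) \frac{1}{-64}}{4} = - \frac{\left(-25\right) \left(- \frac{1}{64}\right)}{4} = \left(- \frac{1}{4}\right) \frac{25}{64} = - \frac{25}{256} \approx -0.097656$)
$14 w{\left(3 \right)} C = 14 \left(-1 - 3\right) \left(- \frac{25}{256}\right) = 14 \left(-4\right) \left(- \frac{25}{256}\right) = \left(-56\right) \left(- \frac{25}{256}\right) = \frac{175}{32}$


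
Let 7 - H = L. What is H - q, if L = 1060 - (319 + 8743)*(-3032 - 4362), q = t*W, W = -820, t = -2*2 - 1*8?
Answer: -67015321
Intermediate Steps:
t = -12 (t = -4 - 8 = -12)
q = 9840 (q = -12*(-820) = 9840)
L = 67005488 (L = 1060 - 9062*(-7394) = 1060 - 1*(-67004428) = 1060 + 67004428 = 67005488)
H = -67005481 (H = 7 - 1*67005488 = 7 - 67005488 = -67005481)
H - q = -67005481 - 1*9840 = -67005481 - 9840 = -67015321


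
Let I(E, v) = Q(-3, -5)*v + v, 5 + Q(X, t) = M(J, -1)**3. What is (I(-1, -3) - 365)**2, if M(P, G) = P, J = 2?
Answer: 142129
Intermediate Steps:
Q(X, t) = 3 (Q(X, t) = -5 + 2**3 = -5 + 8 = 3)
I(E, v) = 4*v (I(E, v) = 3*v + v = 4*v)
(I(-1, -3) - 365)**2 = (4*(-3) - 365)**2 = (-12 - 365)**2 = (-377)**2 = 142129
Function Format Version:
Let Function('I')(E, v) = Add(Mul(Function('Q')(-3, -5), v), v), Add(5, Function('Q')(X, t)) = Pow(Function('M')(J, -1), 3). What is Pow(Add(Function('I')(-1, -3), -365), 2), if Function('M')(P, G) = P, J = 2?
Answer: 142129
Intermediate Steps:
Function('Q')(X, t) = 3 (Function('Q')(X, t) = Add(-5, Pow(2, 3)) = Add(-5, 8) = 3)
Function('I')(E, v) = Mul(4, v) (Function('I')(E, v) = Add(Mul(3, v), v) = Mul(4, v))
Pow(Add(Function('I')(-1, -3), -365), 2) = Pow(Add(Mul(4, -3), -365), 2) = Pow(Add(-12, -365), 2) = Pow(-377, 2) = 142129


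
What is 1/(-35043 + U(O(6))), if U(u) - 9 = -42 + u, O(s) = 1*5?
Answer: -1/35071 ≈ -2.8514e-5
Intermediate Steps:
O(s) = 5
U(u) = -33 + u (U(u) = 9 + (-42 + u) = -33 + u)
1/(-35043 + U(O(6))) = 1/(-35043 + (-33 + 5)) = 1/(-35043 - 28) = 1/(-35071) = -1/35071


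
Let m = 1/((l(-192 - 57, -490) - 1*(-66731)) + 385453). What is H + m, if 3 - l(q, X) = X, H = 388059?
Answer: 175665383944/452677 ≈ 3.8806e+5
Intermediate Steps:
l(q, X) = 3 - X
m = 1/452677 (m = 1/(((3 - 1*(-490)) - 1*(-66731)) + 385453) = 1/(((3 + 490) + 66731) + 385453) = 1/((493 + 66731) + 385453) = 1/(67224 + 385453) = 1/452677 ≈ 2.2091e-6)
H + m = 388059 + 1/452677 = 175665383944/452677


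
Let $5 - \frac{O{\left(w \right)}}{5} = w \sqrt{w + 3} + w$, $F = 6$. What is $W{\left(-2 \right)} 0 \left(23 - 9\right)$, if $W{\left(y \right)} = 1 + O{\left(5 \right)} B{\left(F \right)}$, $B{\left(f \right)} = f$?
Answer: $0$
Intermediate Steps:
$O{\left(w \right)} = 25 - 5 w - 5 w \sqrt{3 + w}$ ($O{\left(w \right)} = 25 - 5 \left(w \sqrt{w + 3} + w\right) = 25 - 5 \left(w \sqrt{3 + w} + w\right) = 25 - 5 \left(w + w \sqrt{3 + w}\right) = 25 - \left(5 w + 5 w \sqrt{3 + w}\right) = 25 - 5 w - 5 w \sqrt{3 + w}$)
$W{\left(y \right)} = 1 - 300 \sqrt{2}$ ($W{\left(y \right)} = 1 + \left(25 - 25 - 25 \sqrt{3 + 5}\right) 6 = 1 + \left(25 - 25 - 25 \sqrt{8}\right) 6 = 1 + \left(25 - 25 - 25 \cdot 2 \sqrt{2}\right) 6 = 1 + \left(25 - 25 - 50 \sqrt{2}\right) 6 = 1 + - 50 \sqrt{2} \cdot 6 = 1 - 300 \sqrt{2}$)
$W{\left(-2 \right)} 0 \left(23 - 9\right) = \left(1 - 300 \sqrt{2}\right) 0 \left(23 - 9\right) = 0 \cdot 14 = 0$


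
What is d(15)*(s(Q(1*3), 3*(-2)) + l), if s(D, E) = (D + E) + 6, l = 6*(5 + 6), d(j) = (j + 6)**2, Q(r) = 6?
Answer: 31752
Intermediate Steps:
d(j) = (6 + j)**2
l = 66 (l = 6*11 = 66)
s(D, E) = 6 + D + E
d(15)*(s(Q(1*3), 3*(-2)) + l) = (6 + 15)**2*((6 + 6 + 3*(-2)) + 66) = 21**2*((6 + 6 - 6) + 66) = 441*(6 + 66) = 441*72 = 31752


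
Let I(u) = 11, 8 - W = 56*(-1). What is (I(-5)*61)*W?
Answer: 42944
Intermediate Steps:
W = 64 (W = 8 - 56*(-1) = 8 - 1*(-56) = 8 + 56 = 64)
(I(-5)*61)*W = (11*61)*64 = 671*64 = 42944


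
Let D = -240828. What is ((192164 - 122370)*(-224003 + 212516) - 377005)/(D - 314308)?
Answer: 802100683/555136 ≈ 1444.9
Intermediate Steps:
((192164 - 122370)*(-224003 + 212516) - 377005)/(D - 314308) = ((192164 - 122370)*(-224003 + 212516) - 377005)/(-240828 - 314308) = (69794*(-11487) - 377005)/(-555136) = (-801723678 - 377005)*(-1/555136) = -802100683*(-1/555136) = 802100683/555136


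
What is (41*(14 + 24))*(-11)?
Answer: -17138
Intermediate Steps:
(41*(14 + 24))*(-11) = (41*38)*(-11) = 1558*(-11) = -17138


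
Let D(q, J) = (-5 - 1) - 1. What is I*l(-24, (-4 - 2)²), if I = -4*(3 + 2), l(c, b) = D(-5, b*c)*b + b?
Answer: 4320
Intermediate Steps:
D(q, J) = -7 (D(q, J) = -6 - 1 = -7)
l(c, b) = -6*b (l(c, b) = -7*b + b = -6*b)
I = -20 (I = -4*5 = -20)
I*l(-24, (-4 - 2)²) = -(-120)*(-4 - 2)² = -(-120)*(-6)² = -(-120)*36 = -20*(-216) = 4320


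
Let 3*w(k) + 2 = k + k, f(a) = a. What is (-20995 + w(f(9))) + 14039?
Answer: -20852/3 ≈ -6950.7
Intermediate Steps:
w(k) = -2/3 + 2*k/3 (w(k) = -2/3 + (k + k)/3 = -2/3 + (2*k)/3 = -2/3 + 2*k/3)
(-20995 + w(f(9))) + 14039 = (-20995 + (-2/3 + (2/3)*9)) + 14039 = (-20995 + (-2/3 + 6)) + 14039 = (-20995 + 16/3) + 14039 = -62969/3 + 14039 = -20852/3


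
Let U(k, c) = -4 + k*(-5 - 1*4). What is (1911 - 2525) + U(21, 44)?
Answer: -807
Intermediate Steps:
U(k, c) = -4 - 9*k (U(k, c) = -4 + k*(-5 - 4) = -4 + k*(-9) = -4 - 9*k)
(1911 - 2525) + U(21, 44) = (1911 - 2525) + (-4 - 9*21) = -614 + (-4 - 189) = -614 - 193 = -807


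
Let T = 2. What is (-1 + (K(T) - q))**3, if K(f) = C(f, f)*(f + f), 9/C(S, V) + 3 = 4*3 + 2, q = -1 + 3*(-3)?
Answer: 2460375/1331 ≈ 1848.5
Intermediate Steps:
q = -10 (q = -1 - 9 = -10)
C(S, V) = 9/11 (C(S, V) = 9/(-3 + (4*3 + 2)) = 9/(-3 + (12 + 2)) = 9/(-3 + 14) = 9/11)
K(f) = 18*f/11 (K(f) = 9*(f + f)/11 = 9*(2*f)/11 = 18*f/11)
(-1 + (K(T) - q))**3 = (-1 + ((18/11)*2 - 1*(-10)))**3 = (-1 + (36/11 + 10))**3 = (-1 + 146/11)**3 = (135/11)**3 = 2460375/1331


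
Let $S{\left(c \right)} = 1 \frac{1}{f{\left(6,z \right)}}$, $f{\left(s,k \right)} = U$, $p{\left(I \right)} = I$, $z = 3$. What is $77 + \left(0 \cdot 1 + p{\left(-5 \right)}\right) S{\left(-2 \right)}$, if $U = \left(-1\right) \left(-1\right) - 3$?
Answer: $\frac{159}{2} \approx 79.5$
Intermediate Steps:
$U = -2$ ($U = 1 - 3 = -2$)
$f{\left(s,k \right)} = -2$
$S{\left(c \right)} = - \frac{1}{2}$ ($S{\left(c \right)} = 1 \frac{1}{-2} = 1 \left(- \frac{1}{2}\right) = - \frac{1}{2}$)
$77 + \left(0 \cdot 1 + p{\left(-5 \right)}\right) S{\left(-2 \right)} = 77 + \left(0 \cdot 1 - 5\right) \left(- \frac{1}{2}\right) = 77 + \left(0 - 5\right) \left(- \frac{1}{2}\right) = 77 - - \frac{5}{2} = 77 + \frac{5}{2} = \frac{159}{2}$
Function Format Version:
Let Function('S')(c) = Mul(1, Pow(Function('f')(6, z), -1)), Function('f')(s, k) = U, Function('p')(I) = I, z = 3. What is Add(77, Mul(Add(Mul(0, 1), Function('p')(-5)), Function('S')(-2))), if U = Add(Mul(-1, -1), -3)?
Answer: Rational(159, 2) ≈ 79.500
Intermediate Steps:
U = -2 (U = Add(1, -3) = -2)
Function('f')(s, k) = -2
Function('S')(c) = Rational(-1, 2) (Function('S')(c) = Mul(1, Pow(-2, -1)) = Mul(1, Rational(-1, 2)) = Rational(-1, 2))
Add(77, Mul(Add(Mul(0, 1), Function('p')(-5)), Function('S')(-2))) = Add(77, Mul(Add(Mul(0, 1), -5), Rational(-1, 2))) = Add(77, Mul(Add(0, -5), Rational(-1, 2))) = Add(77, Mul(-5, Rational(-1, 2))) = Add(77, Rational(5, 2)) = Rational(159, 2)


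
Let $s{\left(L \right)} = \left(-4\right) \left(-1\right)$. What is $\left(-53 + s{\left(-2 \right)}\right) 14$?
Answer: $-686$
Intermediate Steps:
$s{\left(L \right)} = 4$
$\left(-53 + s{\left(-2 \right)}\right) 14 = \left(-53 + 4\right) 14 = \left(-49\right) 14 = -686$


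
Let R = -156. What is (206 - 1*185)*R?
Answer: -3276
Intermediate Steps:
(206 - 1*185)*R = (206 - 1*185)*(-156) = (206 - 185)*(-156) = 21*(-156) = -3276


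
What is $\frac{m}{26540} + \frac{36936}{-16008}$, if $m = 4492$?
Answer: $- \frac{9462224}{4425545} \approx -2.1381$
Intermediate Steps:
$\frac{m}{26540} + \frac{36936}{-16008} = \frac{4492}{26540} + \frac{36936}{-16008} = 4492 \cdot \frac{1}{26540} + 36936 \left(- \frac{1}{16008}\right) = \frac{1123}{6635} - \frac{1539}{667} = - \frac{9462224}{4425545}$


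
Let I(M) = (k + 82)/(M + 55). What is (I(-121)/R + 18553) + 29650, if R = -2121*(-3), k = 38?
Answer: 3373872559/69993 ≈ 48203.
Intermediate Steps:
I(M) = 120/(55 + M) (I(M) = (38 + 82)/(M + 55) = 120/(55 + M))
R = 6363
(I(-121)/R + 18553) + 29650 = ((120/(55 - 121))/6363 + 18553) + 29650 = ((120/(-66))*(1/6363) + 18553) + 29650 = ((120*(-1/66))*(1/6363) + 18553) + 29650 = (-20/11*1/6363 + 18553) + 29650 = (-20/69993 + 18553) + 29650 = 1298580109/69993 + 29650 = 3373872559/69993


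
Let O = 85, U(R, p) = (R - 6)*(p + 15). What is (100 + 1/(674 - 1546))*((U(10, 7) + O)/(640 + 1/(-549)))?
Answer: 8281899423/306385048 ≈ 27.031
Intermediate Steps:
U(R, p) = (-6 + R)*(15 + p)
(100 + 1/(674 - 1546))*((U(10, 7) + O)/(640 + 1/(-549))) = (100 + 1/(674 - 1546))*(((-90 - 6*7 + 15*10 + 10*7) + 85)/(640 + 1/(-549))) = (100 + 1/(-872))*(((-90 - 42 + 150 + 70) + 85)/(640 - 1/549)) = (100 - 1/872)*((88 + 85)/(351359/549)) = 87199*(173*(549/351359))/872 = (87199/872)*(94977/351359) = 8281899423/306385048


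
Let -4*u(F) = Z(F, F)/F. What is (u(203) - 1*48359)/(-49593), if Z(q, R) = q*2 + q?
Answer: 193439/198372 ≈ 0.97513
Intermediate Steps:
Z(q, R) = 3*q (Z(q, R) = 2*q + q = 3*q)
u(F) = -3/4 (u(F) = -3*F/(4*F) = -1/4*3 = -3/4)
(u(203) - 1*48359)/(-49593) = (-3/4 - 1*48359)/(-49593) = (-3/4 - 48359)*(-1/49593) = -193439/4*(-1/49593) = 193439/198372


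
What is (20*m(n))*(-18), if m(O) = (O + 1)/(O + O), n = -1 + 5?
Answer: -225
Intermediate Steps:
n = 4
m(O) = (1 + O)/(2*O) (m(O) = (1 + O)/((2*O)) = (1 + O)*(1/(2*O)) = (1 + O)/(2*O))
(20*m(n))*(-18) = (20*((½)*(1 + 4)/4))*(-18) = (20*((½)*(¼)*5))*(-18) = (20*(5/8))*(-18) = (25/2)*(-18) = -225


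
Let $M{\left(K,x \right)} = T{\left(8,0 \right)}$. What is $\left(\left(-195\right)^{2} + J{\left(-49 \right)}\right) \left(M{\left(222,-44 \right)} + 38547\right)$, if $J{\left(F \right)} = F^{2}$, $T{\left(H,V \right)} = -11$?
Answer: $1557856336$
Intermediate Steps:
$M{\left(K,x \right)} = -11$
$\left(\left(-195\right)^{2} + J{\left(-49 \right)}\right) \left(M{\left(222,-44 \right)} + 38547\right) = \left(\left(-195\right)^{2} + \left(-49\right)^{2}\right) \left(-11 + 38547\right) = \left(38025 + 2401\right) 38536 = 40426 \cdot 38536 = 1557856336$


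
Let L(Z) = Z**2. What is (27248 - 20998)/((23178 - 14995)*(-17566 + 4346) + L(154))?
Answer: -3125/54077772 ≈ -5.7787e-5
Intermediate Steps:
(27248 - 20998)/((23178 - 14995)*(-17566 + 4346) + L(154)) = (27248 - 20998)/((23178 - 14995)*(-17566 + 4346) + 154**2) = 6250/(8183*(-13220) + 23716) = 6250/(-108179260 + 23716) = 6250/(-108155544) = 6250*(-1/108155544) = -3125/54077772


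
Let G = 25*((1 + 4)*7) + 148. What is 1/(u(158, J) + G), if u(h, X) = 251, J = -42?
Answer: 1/1274 ≈ 0.00078493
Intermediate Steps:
G = 1023 (G = 25*(5*7) + 148 = 25*35 + 148 = 875 + 148 = 1023)
1/(u(158, J) + G) = 1/(251 + 1023) = 1/1274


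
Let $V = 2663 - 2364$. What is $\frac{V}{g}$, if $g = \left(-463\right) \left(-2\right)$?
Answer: $\frac{299}{926} \approx 0.32289$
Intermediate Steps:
$V = 299$
$g = 926$
$\frac{V}{g} = \frac{299}{926}$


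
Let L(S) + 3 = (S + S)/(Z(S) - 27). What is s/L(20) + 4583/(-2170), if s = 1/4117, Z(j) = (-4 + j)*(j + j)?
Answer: -4849320257/2296009730 ≈ -2.1121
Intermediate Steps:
Z(j) = 2*j*(-4 + j) (Z(j) = (-4 + j)*(2*j) = 2*j*(-4 + j))
s = 1/4117 ≈ 0.00024290
L(S) = -3 + 2*S/(-27 + 2*S*(-4 + S)) (L(S) = -3 + (S + S)/(2*S*(-4 + S) - 27) = -3 + (2*S)/(-27 + 2*S*(-4 + S)) = -3 + 2*S/(-27 + 2*S*(-4 + S)))
s/L(20) + 4583/(-2170) = 1/(4117*(((81 + 2*20 - 6*20*(-4 + 20))/(-27 + 2*20*(-4 + 20))))) + 4583/(-2170) = 1/(4117*(((81 + 40 - 6*20*16)/(-27 + 2*20*16)))) + 4583*(-1/2170) = 1/(4117*(((81 + 40 - 1920)/(-27 + 640)))) - 4583/2170 = 1/(4117*((-1799/613))) - 4583/2170 = 1/(4117*(((1/613)*(-1799)))) - 4583/2170 = 1/(4117*(-1799/613)) - 4583/2170 = (1/4117)*(-613/1799) - 4583/2170 = -613/7406483 - 4583/2170 = -4849320257/2296009730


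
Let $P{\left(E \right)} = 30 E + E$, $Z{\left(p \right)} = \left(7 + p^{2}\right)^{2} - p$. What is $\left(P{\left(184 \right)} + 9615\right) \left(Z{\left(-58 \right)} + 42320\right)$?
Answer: $174728805061$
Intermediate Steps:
$P{\left(E \right)} = 31 E$
$\left(P{\left(184 \right)} + 9615\right) \left(Z{\left(-58 \right)} + 42320\right) = \left(31 \cdot 184 + 9615\right) \left(\left(\left(7 + \left(-58\right)^{2}\right)^{2} - -58\right) + 42320\right) = \left(5704 + 9615\right) \left(\left(\left(7 + 3364\right)^{2} + 58\right) + 42320\right) = 15319 \left(\left(3371^{2} + 58\right) + 42320\right) = 15319 \left(\left(11363641 + 58\right) + 42320\right) = 15319 \left(11363699 + 42320\right) = 15319 \cdot 11406019 = 174728805061$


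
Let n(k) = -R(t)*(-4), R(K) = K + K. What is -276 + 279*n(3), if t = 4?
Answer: 8652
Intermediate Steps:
R(K) = 2*K
n(k) = 32 (n(k) = -2*4*(-4) = -1*8*(-4) = -8*(-4) = 32)
-276 + 279*n(3) = -276 + 279*32 = -276 + 8928 = 8652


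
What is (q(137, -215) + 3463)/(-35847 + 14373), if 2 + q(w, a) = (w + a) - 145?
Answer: -1619/10737 ≈ -0.15079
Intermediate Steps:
q(w, a) = -147 + a + w (q(w, a) = -2 + ((w + a) - 145) = -2 + ((a + w) - 145) = -2 + (-145 + a + w) = -147 + a + w)
(q(137, -215) + 3463)/(-35847 + 14373) = ((-147 - 215 + 137) + 3463)/(-35847 + 14373) = (-225 + 3463)/(-21474) = 3238*(-1/21474) = -1619/10737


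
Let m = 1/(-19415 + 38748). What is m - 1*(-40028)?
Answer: 773861325/19333 ≈ 40028.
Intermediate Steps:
m = 1/19333 ≈ 5.1725e-5
m - 1*(-40028) = 1/19333 - 1*(-40028) = 1/19333 + 40028 = 773861325/19333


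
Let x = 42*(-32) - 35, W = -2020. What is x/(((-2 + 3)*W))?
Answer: 1379/2020 ≈ 0.68267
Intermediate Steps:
x = -1379 (x = -1344 - 35 = -1379)
x/(((-2 + 3)*W)) = -1379*(-1/(2020*(-2 + 3))) = -1379/(1*(-2020)) = -1379/(-2020) = -1379*(-1/2020) = 1379/2020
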